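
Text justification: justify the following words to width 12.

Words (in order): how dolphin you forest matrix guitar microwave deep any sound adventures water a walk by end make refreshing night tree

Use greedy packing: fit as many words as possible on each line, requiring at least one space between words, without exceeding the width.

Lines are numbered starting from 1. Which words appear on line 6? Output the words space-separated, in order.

Line 1: ['how', 'dolphin'] (min_width=11, slack=1)
Line 2: ['you', 'forest'] (min_width=10, slack=2)
Line 3: ['matrix'] (min_width=6, slack=6)
Line 4: ['guitar'] (min_width=6, slack=6)
Line 5: ['microwave'] (min_width=9, slack=3)
Line 6: ['deep', 'any'] (min_width=8, slack=4)
Line 7: ['sound'] (min_width=5, slack=7)
Line 8: ['adventures'] (min_width=10, slack=2)
Line 9: ['water', 'a', 'walk'] (min_width=12, slack=0)
Line 10: ['by', 'end', 'make'] (min_width=11, slack=1)
Line 11: ['refreshing'] (min_width=10, slack=2)
Line 12: ['night', 'tree'] (min_width=10, slack=2)

Answer: deep any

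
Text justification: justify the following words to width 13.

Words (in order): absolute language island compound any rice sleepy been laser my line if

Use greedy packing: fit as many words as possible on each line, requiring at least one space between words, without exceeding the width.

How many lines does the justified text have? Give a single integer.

Line 1: ['absolute'] (min_width=8, slack=5)
Line 2: ['language'] (min_width=8, slack=5)
Line 3: ['island'] (min_width=6, slack=7)
Line 4: ['compound', 'any'] (min_width=12, slack=1)
Line 5: ['rice', 'sleepy'] (min_width=11, slack=2)
Line 6: ['been', 'laser', 'my'] (min_width=13, slack=0)
Line 7: ['line', 'if'] (min_width=7, slack=6)
Total lines: 7

Answer: 7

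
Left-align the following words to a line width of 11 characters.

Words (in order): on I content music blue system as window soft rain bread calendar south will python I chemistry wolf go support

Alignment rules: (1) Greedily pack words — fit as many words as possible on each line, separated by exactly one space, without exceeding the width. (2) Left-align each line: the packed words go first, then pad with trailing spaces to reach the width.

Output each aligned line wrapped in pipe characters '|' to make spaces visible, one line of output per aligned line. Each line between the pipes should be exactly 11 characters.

Line 1: ['on', 'I'] (min_width=4, slack=7)
Line 2: ['content'] (min_width=7, slack=4)
Line 3: ['music', 'blue'] (min_width=10, slack=1)
Line 4: ['system', 'as'] (min_width=9, slack=2)
Line 5: ['window', 'soft'] (min_width=11, slack=0)
Line 6: ['rain', 'bread'] (min_width=10, slack=1)
Line 7: ['calendar'] (min_width=8, slack=3)
Line 8: ['south', 'will'] (min_width=10, slack=1)
Line 9: ['python', 'I'] (min_width=8, slack=3)
Line 10: ['chemistry'] (min_width=9, slack=2)
Line 11: ['wolf', 'go'] (min_width=7, slack=4)
Line 12: ['support'] (min_width=7, slack=4)

Answer: |on I       |
|content    |
|music blue |
|system as  |
|window soft|
|rain bread |
|calendar   |
|south will |
|python I   |
|chemistry  |
|wolf go    |
|support    |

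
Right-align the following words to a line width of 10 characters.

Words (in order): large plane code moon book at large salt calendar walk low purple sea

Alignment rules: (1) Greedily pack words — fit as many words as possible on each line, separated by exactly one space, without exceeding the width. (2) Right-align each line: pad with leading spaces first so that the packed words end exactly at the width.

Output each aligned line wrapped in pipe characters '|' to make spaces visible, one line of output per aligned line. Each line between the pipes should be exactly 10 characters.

Line 1: ['large'] (min_width=5, slack=5)
Line 2: ['plane', 'code'] (min_width=10, slack=0)
Line 3: ['moon', 'book'] (min_width=9, slack=1)
Line 4: ['at', 'large'] (min_width=8, slack=2)
Line 5: ['salt'] (min_width=4, slack=6)
Line 6: ['calendar'] (min_width=8, slack=2)
Line 7: ['walk', 'low'] (min_width=8, slack=2)
Line 8: ['purple', 'sea'] (min_width=10, slack=0)

Answer: |     large|
|plane code|
| moon book|
|  at large|
|      salt|
|  calendar|
|  walk low|
|purple sea|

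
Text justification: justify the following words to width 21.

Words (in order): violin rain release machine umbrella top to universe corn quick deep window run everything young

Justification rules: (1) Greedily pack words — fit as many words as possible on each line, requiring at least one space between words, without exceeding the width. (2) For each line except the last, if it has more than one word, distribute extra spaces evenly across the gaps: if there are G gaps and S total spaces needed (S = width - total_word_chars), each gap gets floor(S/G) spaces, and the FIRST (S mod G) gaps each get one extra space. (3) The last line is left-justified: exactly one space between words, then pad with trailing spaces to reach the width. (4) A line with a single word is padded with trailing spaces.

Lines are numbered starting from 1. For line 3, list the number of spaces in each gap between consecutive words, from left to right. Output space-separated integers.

Line 1: ['violin', 'rain', 'release'] (min_width=19, slack=2)
Line 2: ['machine', 'umbrella', 'top'] (min_width=20, slack=1)
Line 3: ['to', 'universe', 'corn'] (min_width=16, slack=5)
Line 4: ['quick', 'deep', 'window', 'run'] (min_width=21, slack=0)
Line 5: ['everything', 'young'] (min_width=16, slack=5)

Answer: 4 3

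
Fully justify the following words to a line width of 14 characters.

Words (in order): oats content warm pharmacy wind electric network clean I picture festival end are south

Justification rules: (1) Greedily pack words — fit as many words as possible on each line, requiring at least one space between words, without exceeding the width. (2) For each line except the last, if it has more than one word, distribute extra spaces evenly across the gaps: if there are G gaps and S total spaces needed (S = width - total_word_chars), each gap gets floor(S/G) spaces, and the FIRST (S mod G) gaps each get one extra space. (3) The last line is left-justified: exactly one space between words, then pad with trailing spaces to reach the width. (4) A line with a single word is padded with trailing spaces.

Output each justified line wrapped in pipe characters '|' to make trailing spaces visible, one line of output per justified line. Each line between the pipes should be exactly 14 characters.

Line 1: ['oats', 'content'] (min_width=12, slack=2)
Line 2: ['warm', 'pharmacy'] (min_width=13, slack=1)
Line 3: ['wind', 'electric'] (min_width=13, slack=1)
Line 4: ['network', 'clean'] (min_width=13, slack=1)
Line 5: ['I', 'picture'] (min_width=9, slack=5)
Line 6: ['festival', 'end'] (min_width=12, slack=2)
Line 7: ['are', 'south'] (min_width=9, slack=5)

Answer: |oats   content|
|warm  pharmacy|
|wind  electric|
|network  clean|
|I      picture|
|festival   end|
|are south     |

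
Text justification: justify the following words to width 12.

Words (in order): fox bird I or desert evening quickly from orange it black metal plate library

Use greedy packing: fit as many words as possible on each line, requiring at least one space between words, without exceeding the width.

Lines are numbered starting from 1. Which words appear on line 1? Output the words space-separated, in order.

Answer: fox bird I

Derivation:
Line 1: ['fox', 'bird', 'I'] (min_width=10, slack=2)
Line 2: ['or', 'desert'] (min_width=9, slack=3)
Line 3: ['evening'] (min_width=7, slack=5)
Line 4: ['quickly', 'from'] (min_width=12, slack=0)
Line 5: ['orange', 'it'] (min_width=9, slack=3)
Line 6: ['black', 'metal'] (min_width=11, slack=1)
Line 7: ['plate'] (min_width=5, slack=7)
Line 8: ['library'] (min_width=7, slack=5)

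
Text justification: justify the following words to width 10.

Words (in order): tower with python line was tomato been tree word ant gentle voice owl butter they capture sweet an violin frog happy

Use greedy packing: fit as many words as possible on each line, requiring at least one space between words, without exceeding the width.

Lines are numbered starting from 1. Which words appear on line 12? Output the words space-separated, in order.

Answer: sweet an

Derivation:
Line 1: ['tower', 'with'] (min_width=10, slack=0)
Line 2: ['python'] (min_width=6, slack=4)
Line 3: ['line', 'was'] (min_width=8, slack=2)
Line 4: ['tomato'] (min_width=6, slack=4)
Line 5: ['been', 'tree'] (min_width=9, slack=1)
Line 6: ['word', 'ant'] (min_width=8, slack=2)
Line 7: ['gentle'] (min_width=6, slack=4)
Line 8: ['voice', 'owl'] (min_width=9, slack=1)
Line 9: ['butter'] (min_width=6, slack=4)
Line 10: ['they'] (min_width=4, slack=6)
Line 11: ['capture'] (min_width=7, slack=3)
Line 12: ['sweet', 'an'] (min_width=8, slack=2)
Line 13: ['violin'] (min_width=6, slack=4)
Line 14: ['frog', 'happy'] (min_width=10, slack=0)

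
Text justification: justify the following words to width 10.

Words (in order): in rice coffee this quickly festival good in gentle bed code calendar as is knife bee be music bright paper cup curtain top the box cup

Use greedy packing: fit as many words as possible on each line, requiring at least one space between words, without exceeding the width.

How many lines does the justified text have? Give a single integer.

Line 1: ['in', 'rice'] (min_width=7, slack=3)
Line 2: ['coffee'] (min_width=6, slack=4)
Line 3: ['this'] (min_width=4, slack=6)
Line 4: ['quickly'] (min_width=7, slack=3)
Line 5: ['festival'] (min_width=8, slack=2)
Line 6: ['good', 'in'] (min_width=7, slack=3)
Line 7: ['gentle', 'bed'] (min_width=10, slack=0)
Line 8: ['code'] (min_width=4, slack=6)
Line 9: ['calendar'] (min_width=8, slack=2)
Line 10: ['as', 'is'] (min_width=5, slack=5)
Line 11: ['knife', 'bee'] (min_width=9, slack=1)
Line 12: ['be', 'music'] (min_width=8, slack=2)
Line 13: ['bright'] (min_width=6, slack=4)
Line 14: ['paper', 'cup'] (min_width=9, slack=1)
Line 15: ['curtain'] (min_width=7, slack=3)
Line 16: ['top', 'the'] (min_width=7, slack=3)
Line 17: ['box', 'cup'] (min_width=7, slack=3)
Total lines: 17

Answer: 17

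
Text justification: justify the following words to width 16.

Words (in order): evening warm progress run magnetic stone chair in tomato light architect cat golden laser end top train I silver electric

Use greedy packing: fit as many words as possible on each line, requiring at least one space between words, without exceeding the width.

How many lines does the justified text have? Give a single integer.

Answer: 8

Derivation:
Line 1: ['evening', 'warm'] (min_width=12, slack=4)
Line 2: ['progress', 'run'] (min_width=12, slack=4)
Line 3: ['magnetic', 'stone'] (min_width=14, slack=2)
Line 4: ['chair', 'in', 'tomato'] (min_width=15, slack=1)
Line 5: ['light', 'architect'] (min_width=15, slack=1)
Line 6: ['cat', 'golden', 'laser'] (min_width=16, slack=0)
Line 7: ['end', 'top', 'train', 'I'] (min_width=15, slack=1)
Line 8: ['silver', 'electric'] (min_width=15, slack=1)
Total lines: 8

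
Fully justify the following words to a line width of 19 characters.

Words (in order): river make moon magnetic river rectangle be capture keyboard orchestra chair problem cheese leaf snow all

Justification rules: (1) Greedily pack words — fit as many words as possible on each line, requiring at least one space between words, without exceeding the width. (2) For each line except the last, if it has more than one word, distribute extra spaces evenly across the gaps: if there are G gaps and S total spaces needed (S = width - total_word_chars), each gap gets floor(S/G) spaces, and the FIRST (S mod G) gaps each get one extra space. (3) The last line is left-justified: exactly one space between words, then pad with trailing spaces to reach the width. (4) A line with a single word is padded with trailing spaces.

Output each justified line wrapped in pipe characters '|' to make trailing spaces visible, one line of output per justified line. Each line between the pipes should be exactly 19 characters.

Answer: |river   make   moon|
|magnetic      river|
|rectangle        be|
|capture    keyboard|
|orchestra     chair|
|problem cheese leaf|
|snow all           |

Derivation:
Line 1: ['river', 'make', 'moon'] (min_width=15, slack=4)
Line 2: ['magnetic', 'river'] (min_width=14, slack=5)
Line 3: ['rectangle', 'be'] (min_width=12, slack=7)
Line 4: ['capture', 'keyboard'] (min_width=16, slack=3)
Line 5: ['orchestra', 'chair'] (min_width=15, slack=4)
Line 6: ['problem', 'cheese', 'leaf'] (min_width=19, slack=0)
Line 7: ['snow', 'all'] (min_width=8, slack=11)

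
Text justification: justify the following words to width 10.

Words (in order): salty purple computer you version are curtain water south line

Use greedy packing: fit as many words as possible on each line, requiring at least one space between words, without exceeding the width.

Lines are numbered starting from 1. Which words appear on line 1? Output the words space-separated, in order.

Answer: salty

Derivation:
Line 1: ['salty'] (min_width=5, slack=5)
Line 2: ['purple'] (min_width=6, slack=4)
Line 3: ['computer'] (min_width=8, slack=2)
Line 4: ['you'] (min_width=3, slack=7)
Line 5: ['version'] (min_width=7, slack=3)
Line 6: ['are'] (min_width=3, slack=7)
Line 7: ['curtain'] (min_width=7, slack=3)
Line 8: ['water'] (min_width=5, slack=5)
Line 9: ['south', 'line'] (min_width=10, slack=0)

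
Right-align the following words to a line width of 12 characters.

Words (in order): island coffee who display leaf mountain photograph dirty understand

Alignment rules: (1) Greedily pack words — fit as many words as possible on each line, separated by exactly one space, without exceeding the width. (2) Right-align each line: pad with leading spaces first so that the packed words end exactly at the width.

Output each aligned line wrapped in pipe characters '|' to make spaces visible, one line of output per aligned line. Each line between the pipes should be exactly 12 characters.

Line 1: ['island'] (min_width=6, slack=6)
Line 2: ['coffee', 'who'] (min_width=10, slack=2)
Line 3: ['display', 'leaf'] (min_width=12, slack=0)
Line 4: ['mountain'] (min_width=8, slack=4)
Line 5: ['photograph'] (min_width=10, slack=2)
Line 6: ['dirty'] (min_width=5, slack=7)
Line 7: ['understand'] (min_width=10, slack=2)

Answer: |      island|
|  coffee who|
|display leaf|
|    mountain|
|  photograph|
|       dirty|
|  understand|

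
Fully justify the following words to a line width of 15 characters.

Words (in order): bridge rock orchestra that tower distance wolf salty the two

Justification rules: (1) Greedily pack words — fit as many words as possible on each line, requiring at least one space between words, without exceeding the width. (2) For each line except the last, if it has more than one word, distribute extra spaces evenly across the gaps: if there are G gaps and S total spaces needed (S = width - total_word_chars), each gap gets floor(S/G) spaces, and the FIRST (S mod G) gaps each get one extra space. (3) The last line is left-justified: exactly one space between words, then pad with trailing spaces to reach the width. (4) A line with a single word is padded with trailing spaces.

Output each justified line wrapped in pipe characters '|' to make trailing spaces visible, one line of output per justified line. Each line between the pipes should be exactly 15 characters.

Answer: |bridge     rock|
|orchestra  that|
|tower  distance|
|wolf  salty the|
|two            |

Derivation:
Line 1: ['bridge', 'rock'] (min_width=11, slack=4)
Line 2: ['orchestra', 'that'] (min_width=14, slack=1)
Line 3: ['tower', 'distance'] (min_width=14, slack=1)
Line 4: ['wolf', 'salty', 'the'] (min_width=14, slack=1)
Line 5: ['two'] (min_width=3, slack=12)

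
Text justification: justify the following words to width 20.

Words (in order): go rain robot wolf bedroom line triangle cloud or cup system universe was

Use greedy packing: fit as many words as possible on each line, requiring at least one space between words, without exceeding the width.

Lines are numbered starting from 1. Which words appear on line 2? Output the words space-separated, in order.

Answer: bedroom line

Derivation:
Line 1: ['go', 'rain', 'robot', 'wolf'] (min_width=18, slack=2)
Line 2: ['bedroom', 'line'] (min_width=12, slack=8)
Line 3: ['triangle', 'cloud', 'or'] (min_width=17, slack=3)
Line 4: ['cup', 'system', 'universe'] (min_width=19, slack=1)
Line 5: ['was'] (min_width=3, slack=17)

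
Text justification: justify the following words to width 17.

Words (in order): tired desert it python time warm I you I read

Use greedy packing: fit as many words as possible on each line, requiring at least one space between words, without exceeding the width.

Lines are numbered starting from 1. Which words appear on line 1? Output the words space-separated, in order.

Line 1: ['tired', 'desert', 'it'] (min_width=15, slack=2)
Line 2: ['python', 'time', 'warm'] (min_width=16, slack=1)
Line 3: ['I', 'you', 'I', 'read'] (min_width=12, slack=5)

Answer: tired desert it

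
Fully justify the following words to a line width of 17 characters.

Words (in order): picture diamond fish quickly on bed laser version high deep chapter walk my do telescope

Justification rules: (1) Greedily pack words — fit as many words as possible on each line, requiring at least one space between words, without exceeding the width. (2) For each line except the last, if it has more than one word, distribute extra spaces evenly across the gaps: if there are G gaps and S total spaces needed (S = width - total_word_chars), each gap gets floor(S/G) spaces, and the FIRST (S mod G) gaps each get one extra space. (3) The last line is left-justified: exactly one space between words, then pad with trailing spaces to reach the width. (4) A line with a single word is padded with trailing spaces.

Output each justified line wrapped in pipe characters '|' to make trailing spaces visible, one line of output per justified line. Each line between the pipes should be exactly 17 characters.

Answer: |picture   diamond|
|fish  quickly  on|
|bed laser version|
|high deep chapter|
|walk     my    do|
|telescope        |

Derivation:
Line 1: ['picture', 'diamond'] (min_width=15, slack=2)
Line 2: ['fish', 'quickly', 'on'] (min_width=15, slack=2)
Line 3: ['bed', 'laser', 'version'] (min_width=17, slack=0)
Line 4: ['high', 'deep', 'chapter'] (min_width=17, slack=0)
Line 5: ['walk', 'my', 'do'] (min_width=10, slack=7)
Line 6: ['telescope'] (min_width=9, slack=8)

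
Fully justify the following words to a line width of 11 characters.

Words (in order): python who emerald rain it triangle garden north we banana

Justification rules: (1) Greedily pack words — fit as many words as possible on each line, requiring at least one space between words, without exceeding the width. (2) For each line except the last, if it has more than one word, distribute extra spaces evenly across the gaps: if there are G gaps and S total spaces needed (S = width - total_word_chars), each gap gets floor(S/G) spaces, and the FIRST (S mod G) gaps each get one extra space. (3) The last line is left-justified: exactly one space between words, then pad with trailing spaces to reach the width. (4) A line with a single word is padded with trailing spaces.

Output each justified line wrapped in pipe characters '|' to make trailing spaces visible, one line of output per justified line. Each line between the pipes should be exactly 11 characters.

Line 1: ['python', 'who'] (min_width=10, slack=1)
Line 2: ['emerald'] (min_width=7, slack=4)
Line 3: ['rain', 'it'] (min_width=7, slack=4)
Line 4: ['triangle'] (min_width=8, slack=3)
Line 5: ['garden'] (min_width=6, slack=5)
Line 6: ['north', 'we'] (min_width=8, slack=3)
Line 7: ['banana'] (min_width=6, slack=5)

Answer: |python  who|
|emerald    |
|rain     it|
|triangle   |
|garden     |
|north    we|
|banana     |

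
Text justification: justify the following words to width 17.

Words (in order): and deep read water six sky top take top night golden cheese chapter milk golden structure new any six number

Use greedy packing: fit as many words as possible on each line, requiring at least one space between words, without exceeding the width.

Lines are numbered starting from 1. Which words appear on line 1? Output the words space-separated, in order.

Answer: and deep read

Derivation:
Line 1: ['and', 'deep', 'read'] (min_width=13, slack=4)
Line 2: ['water', 'six', 'sky', 'top'] (min_width=17, slack=0)
Line 3: ['take', 'top', 'night'] (min_width=14, slack=3)
Line 4: ['golden', 'cheese'] (min_width=13, slack=4)
Line 5: ['chapter', 'milk'] (min_width=12, slack=5)
Line 6: ['golden', 'structure'] (min_width=16, slack=1)
Line 7: ['new', 'any', 'six'] (min_width=11, slack=6)
Line 8: ['number'] (min_width=6, slack=11)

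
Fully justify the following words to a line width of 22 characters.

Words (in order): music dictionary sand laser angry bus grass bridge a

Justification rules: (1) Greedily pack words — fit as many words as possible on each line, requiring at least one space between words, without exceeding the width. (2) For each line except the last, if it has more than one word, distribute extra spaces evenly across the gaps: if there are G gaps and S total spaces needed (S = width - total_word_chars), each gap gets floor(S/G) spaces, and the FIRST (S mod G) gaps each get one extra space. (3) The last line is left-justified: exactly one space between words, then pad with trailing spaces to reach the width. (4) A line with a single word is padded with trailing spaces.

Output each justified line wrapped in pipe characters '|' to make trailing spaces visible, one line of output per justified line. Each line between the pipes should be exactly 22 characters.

Line 1: ['music', 'dictionary', 'sand'] (min_width=21, slack=1)
Line 2: ['laser', 'angry', 'bus', 'grass'] (min_width=21, slack=1)
Line 3: ['bridge', 'a'] (min_width=8, slack=14)

Answer: |music  dictionary sand|
|laser  angry bus grass|
|bridge a              |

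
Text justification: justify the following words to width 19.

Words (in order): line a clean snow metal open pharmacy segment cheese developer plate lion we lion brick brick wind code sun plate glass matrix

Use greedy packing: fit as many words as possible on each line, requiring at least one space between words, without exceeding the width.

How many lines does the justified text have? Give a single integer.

Answer: 7

Derivation:
Line 1: ['line', 'a', 'clean', 'snow'] (min_width=17, slack=2)
Line 2: ['metal', 'open', 'pharmacy'] (min_width=19, slack=0)
Line 3: ['segment', 'cheese'] (min_width=14, slack=5)
Line 4: ['developer', 'plate'] (min_width=15, slack=4)
Line 5: ['lion', 'we', 'lion', 'brick'] (min_width=18, slack=1)
Line 6: ['brick', 'wind', 'code', 'sun'] (min_width=19, slack=0)
Line 7: ['plate', 'glass', 'matrix'] (min_width=18, slack=1)
Total lines: 7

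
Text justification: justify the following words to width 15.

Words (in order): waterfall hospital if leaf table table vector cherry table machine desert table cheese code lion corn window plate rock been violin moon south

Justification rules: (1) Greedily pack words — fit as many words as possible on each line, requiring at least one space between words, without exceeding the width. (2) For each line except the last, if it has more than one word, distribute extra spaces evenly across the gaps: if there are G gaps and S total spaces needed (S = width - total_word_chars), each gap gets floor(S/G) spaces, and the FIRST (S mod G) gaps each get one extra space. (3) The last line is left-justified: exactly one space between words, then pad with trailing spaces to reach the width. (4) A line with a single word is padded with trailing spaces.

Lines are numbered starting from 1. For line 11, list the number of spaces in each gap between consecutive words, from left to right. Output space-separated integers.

Line 1: ['waterfall'] (min_width=9, slack=6)
Line 2: ['hospital', 'if'] (min_width=11, slack=4)
Line 3: ['leaf', 'table'] (min_width=10, slack=5)
Line 4: ['table', 'vector'] (min_width=12, slack=3)
Line 5: ['cherry', 'table'] (min_width=12, slack=3)
Line 6: ['machine', 'desert'] (min_width=14, slack=1)
Line 7: ['table', 'cheese'] (min_width=12, slack=3)
Line 8: ['code', 'lion', 'corn'] (min_width=14, slack=1)
Line 9: ['window', 'plate'] (min_width=12, slack=3)
Line 10: ['rock', 'been'] (min_width=9, slack=6)
Line 11: ['violin', 'moon'] (min_width=11, slack=4)
Line 12: ['south'] (min_width=5, slack=10)

Answer: 5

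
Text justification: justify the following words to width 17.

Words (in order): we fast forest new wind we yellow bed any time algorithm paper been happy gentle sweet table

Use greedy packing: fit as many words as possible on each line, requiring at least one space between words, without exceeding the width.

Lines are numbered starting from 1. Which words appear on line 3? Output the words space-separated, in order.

Line 1: ['we', 'fast', 'forest'] (min_width=14, slack=3)
Line 2: ['new', 'wind', 'we'] (min_width=11, slack=6)
Line 3: ['yellow', 'bed', 'any'] (min_width=14, slack=3)
Line 4: ['time', 'algorithm'] (min_width=14, slack=3)
Line 5: ['paper', 'been', 'happy'] (min_width=16, slack=1)
Line 6: ['gentle', 'sweet'] (min_width=12, slack=5)
Line 7: ['table'] (min_width=5, slack=12)

Answer: yellow bed any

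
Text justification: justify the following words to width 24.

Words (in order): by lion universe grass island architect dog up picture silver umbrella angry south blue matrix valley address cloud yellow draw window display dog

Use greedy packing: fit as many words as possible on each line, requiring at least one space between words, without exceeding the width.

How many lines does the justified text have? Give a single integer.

Answer: 7

Derivation:
Line 1: ['by', 'lion', 'universe', 'grass'] (min_width=22, slack=2)
Line 2: ['island', 'architect', 'dog', 'up'] (min_width=23, slack=1)
Line 3: ['picture', 'silver', 'umbrella'] (min_width=23, slack=1)
Line 4: ['angry', 'south', 'blue', 'matrix'] (min_width=23, slack=1)
Line 5: ['valley', 'address', 'cloud'] (min_width=20, slack=4)
Line 6: ['yellow', 'draw', 'window'] (min_width=18, slack=6)
Line 7: ['display', 'dog'] (min_width=11, slack=13)
Total lines: 7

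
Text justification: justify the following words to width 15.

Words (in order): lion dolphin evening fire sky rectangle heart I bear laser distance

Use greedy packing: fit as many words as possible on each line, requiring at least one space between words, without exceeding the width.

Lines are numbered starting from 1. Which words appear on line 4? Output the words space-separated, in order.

Line 1: ['lion', 'dolphin'] (min_width=12, slack=3)
Line 2: ['evening', 'fire'] (min_width=12, slack=3)
Line 3: ['sky', 'rectangle'] (min_width=13, slack=2)
Line 4: ['heart', 'I', 'bear'] (min_width=12, slack=3)
Line 5: ['laser', 'distance'] (min_width=14, slack=1)

Answer: heart I bear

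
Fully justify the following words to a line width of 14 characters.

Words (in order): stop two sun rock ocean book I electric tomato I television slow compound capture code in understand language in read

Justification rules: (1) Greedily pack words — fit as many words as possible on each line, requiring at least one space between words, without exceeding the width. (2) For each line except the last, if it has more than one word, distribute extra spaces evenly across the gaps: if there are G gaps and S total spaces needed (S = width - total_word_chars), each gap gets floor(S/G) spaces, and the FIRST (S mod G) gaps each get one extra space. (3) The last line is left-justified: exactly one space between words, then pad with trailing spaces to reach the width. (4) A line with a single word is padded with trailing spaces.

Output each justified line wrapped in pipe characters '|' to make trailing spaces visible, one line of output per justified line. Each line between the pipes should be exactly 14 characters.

Answer: |stop  two  sun|
|rock     ocean|
|book         I|
|electric      |
|tomato       I|
|television    |
|slow  compound|
|capture   code|
|in  understand|
|language    in|
|read          |

Derivation:
Line 1: ['stop', 'two', 'sun'] (min_width=12, slack=2)
Line 2: ['rock', 'ocean'] (min_width=10, slack=4)
Line 3: ['book', 'I'] (min_width=6, slack=8)
Line 4: ['electric'] (min_width=8, slack=6)
Line 5: ['tomato', 'I'] (min_width=8, slack=6)
Line 6: ['television'] (min_width=10, slack=4)
Line 7: ['slow', 'compound'] (min_width=13, slack=1)
Line 8: ['capture', 'code'] (min_width=12, slack=2)
Line 9: ['in', 'understand'] (min_width=13, slack=1)
Line 10: ['language', 'in'] (min_width=11, slack=3)
Line 11: ['read'] (min_width=4, slack=10)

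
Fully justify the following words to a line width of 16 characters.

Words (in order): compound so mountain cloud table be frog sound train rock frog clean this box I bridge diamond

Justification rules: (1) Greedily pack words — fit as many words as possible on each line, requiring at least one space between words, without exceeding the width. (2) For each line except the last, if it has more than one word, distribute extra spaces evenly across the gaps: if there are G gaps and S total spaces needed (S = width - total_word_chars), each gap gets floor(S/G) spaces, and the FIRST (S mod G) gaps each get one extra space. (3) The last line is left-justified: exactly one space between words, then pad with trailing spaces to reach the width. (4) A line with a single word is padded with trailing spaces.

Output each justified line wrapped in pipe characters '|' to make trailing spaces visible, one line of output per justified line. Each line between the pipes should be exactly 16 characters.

Answer: |compound      so|
|mountain   cloud|
|table   be  frog|
|sound train rock|
|frog  clean this|
|box   I   bridge|
|diamond         |

Derivation:
Line 1: ['compound', 'so'] (min_width=11, slack=5)
Line 2: ['mountain', 'cloud'] (min_width=14, slack=2)
Line 3: ['table', 'be', 'frog'] (min_width=13, slack=3)
Line 4: ['sound', 'train', 'rock'] (min_width=16, slack=0)
Line 5: ['frog', 'clean', 'this'] (min_width=15, slack=1)
Line 6: ['box', 'I', 'bridge'] (min_width=12, slack=4)
Line 7: ['diamond'] (min_width=7, slack=9)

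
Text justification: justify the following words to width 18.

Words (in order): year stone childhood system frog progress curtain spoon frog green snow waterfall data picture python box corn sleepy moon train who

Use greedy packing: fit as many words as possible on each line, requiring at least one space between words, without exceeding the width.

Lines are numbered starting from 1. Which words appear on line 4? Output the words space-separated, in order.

Line 1: ['year', 'stone'] (min_width=10, slack=8)
Line 2: ['childhood', 'system'] (min_width=16, slack=2)
Line 3: ['frog', 'progress'] (min_width=13, slack=5)
Line 4: ['curtain', 'spoon', 'frog'] (min_width=18, slack=0)
Line 5: ['green', 'snow'] (min_width=10, slack=8)
Line 6: ['waterfall', 'data'] (min_width=14, slack=4)
Line 7: ['picture', 'python', 'box'] (min_width=18, slack=0)
Line 8: ['corn', 'sleepy', 'moon'] (min_width=16, slack=2)
Line 9: ['train', 'who'] (min_width=9, slack=9)

Answer: curtain spoon frog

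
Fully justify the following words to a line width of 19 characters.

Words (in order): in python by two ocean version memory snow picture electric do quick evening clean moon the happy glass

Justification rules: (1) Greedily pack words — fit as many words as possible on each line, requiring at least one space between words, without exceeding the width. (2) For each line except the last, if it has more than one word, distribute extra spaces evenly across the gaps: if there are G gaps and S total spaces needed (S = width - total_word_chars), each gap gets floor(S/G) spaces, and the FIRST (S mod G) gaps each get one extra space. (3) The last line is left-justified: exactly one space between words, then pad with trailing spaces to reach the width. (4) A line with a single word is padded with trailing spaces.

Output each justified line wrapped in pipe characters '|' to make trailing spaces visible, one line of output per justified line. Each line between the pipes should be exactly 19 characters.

Answer: |in  python  by  two|
|ocean       version|
|memory snow picture|
|electric  do  quick|
|evening  clean moon|
|the happy glass    |

Derivation:
Line 1: ['in', 'python', 'by', 'two'] (min_width=16, slack=3)
Line 2: ['ocean', 'version'] (min_width=13, slack=6)
Line 3: ['memory', 'snow', 'picture'] (min_width=19, slack=0)
Line 4: ['electric', 'do', 'quick'] (min_width=17, slack=2)
Line 5: ['evening', 'clean', 'moon'] (min_width=18, slack=1)
Line 6: ['the', 'happy', 'glass'] (min_width=15, slack=4)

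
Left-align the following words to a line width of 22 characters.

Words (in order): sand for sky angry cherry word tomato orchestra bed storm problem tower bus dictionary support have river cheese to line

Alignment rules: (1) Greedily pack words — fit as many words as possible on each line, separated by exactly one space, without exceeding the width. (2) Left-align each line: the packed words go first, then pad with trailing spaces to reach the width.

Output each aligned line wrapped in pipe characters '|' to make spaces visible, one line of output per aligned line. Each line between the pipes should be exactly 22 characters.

Line 1: ['sand', 'for', 'sky', 'angry'] (min_width=18, slack=4)
Line 2: ['cherry', 'word', 'tomato'] (min_width=18, slack=4)
Line 3: ['orchestra', 'bed', 'storm'] (min_width=19, slack=3)
Line 4: ['problem', 'tower', 'bus'] (min_width=17, slack=5)
Line 5: ['dictionary', 'support'] (min_width=18, slack=4)
Line 6: ['have', 'river', 'cheese', 'to'] (min_width=20, slack=2)
Line 7: ['line'] (min_width=4, slack=18)

Answer: |sand for sky angry    |
|cherry word tomato    |
|orchestra bed storm   |
|problem tower bus     |
|dictionary support    |
|have river cheese to  |
|line                  |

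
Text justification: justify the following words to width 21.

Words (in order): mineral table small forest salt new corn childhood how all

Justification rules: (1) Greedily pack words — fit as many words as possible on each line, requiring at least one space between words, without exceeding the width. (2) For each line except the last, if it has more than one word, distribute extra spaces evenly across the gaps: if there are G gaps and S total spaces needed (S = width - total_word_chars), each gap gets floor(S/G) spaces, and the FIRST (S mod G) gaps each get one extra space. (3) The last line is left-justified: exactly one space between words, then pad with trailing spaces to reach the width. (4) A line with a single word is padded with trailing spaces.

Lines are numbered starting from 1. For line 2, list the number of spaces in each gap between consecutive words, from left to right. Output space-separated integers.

Answer: 2 1 1

Derivation:
Line 1: ['mineral', 'table', 'small'] (min_width=19, slack=2)
Line 2: ['forest', 'salt', 'new', 'corn'] (min_width=20, slack=1)
Line 3: ['childhood', 'how', 'all'] (min_width=17, slack=4)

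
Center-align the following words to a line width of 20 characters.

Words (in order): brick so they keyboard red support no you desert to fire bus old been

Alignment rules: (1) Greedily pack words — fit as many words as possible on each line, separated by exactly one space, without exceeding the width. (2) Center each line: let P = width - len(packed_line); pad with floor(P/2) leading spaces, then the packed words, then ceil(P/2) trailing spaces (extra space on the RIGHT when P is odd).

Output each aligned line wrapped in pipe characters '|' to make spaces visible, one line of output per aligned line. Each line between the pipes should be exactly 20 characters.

Line 1: ['brick', 'so', 'they'] (min_width=13, slack=7)
Line 2: ['keyboard', 'red', 'support'] (min_width=20, slack=0)
Line 3: ['no', 'you', 'desert', 'to'] (min_width=16, slack=4)
Line 4: ['fire', 'bus', 'old', 'been'] (min_width=17, slack=3)

Answer: |   brick so they    |
|keyboard red support|
|  no you desert to  |
| fire bus old been  |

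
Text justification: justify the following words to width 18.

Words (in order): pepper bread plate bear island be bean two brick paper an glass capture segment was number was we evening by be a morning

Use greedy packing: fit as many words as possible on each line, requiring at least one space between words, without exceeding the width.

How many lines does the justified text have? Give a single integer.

Line 1: ['pepper', 'bread', 'plate'] (min_width=18, slack=0)
Line 2: ['bear', 'island', 'be'] (min_width=14, slack=4)
Line 3: ['bean', 'two', 'brick'] (min_width=14, slack=4)
Line 4: ['paper', 'an', 'glass'] (min_width=14, slack=4)
Line 5: ['capture', 'segment'] (min_width=15, slack=3)
Line 6: ['was', 'number', 'was', 'we'] (min_width=17, slack=1)
Line 7: ['evening', 'by', 'be', 'a'] (min_width=15, slack=3)
Line 8: ['morning'] (min_width=7, slack=11)
Total lines: 8

Answer: 8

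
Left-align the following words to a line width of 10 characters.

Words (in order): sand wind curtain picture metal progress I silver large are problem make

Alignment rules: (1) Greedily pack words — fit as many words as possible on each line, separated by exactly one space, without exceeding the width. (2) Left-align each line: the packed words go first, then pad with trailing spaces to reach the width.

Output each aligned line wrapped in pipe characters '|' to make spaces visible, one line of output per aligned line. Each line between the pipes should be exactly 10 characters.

Line 1: ['sand', 'wind'] (min_width=9, slack=1)
Line 2: ['curtain'] (min_width=7, slack=3)
Line 3: ['picture'] (min_width=7, slack=3)
Line 4: ['metal'] (min_width=5, slack=5)
Line 5: ['progress', 'I'] (min_width=10, slack=0)
Line 6: ['silver'] (min_width=6, slack=4)
Line 7: ['large', 'are'] (min_width=9, slack=1)
Line 8: ['problem'] (min_width=7, slack=3)
Line 9: ['make'] (min_width=4, slack=6)

Answer: |sand wind |
|curtain   |
|picture   |
|metal     |
|progress I|
|silver    |
|large are |
|problem   |
|make      |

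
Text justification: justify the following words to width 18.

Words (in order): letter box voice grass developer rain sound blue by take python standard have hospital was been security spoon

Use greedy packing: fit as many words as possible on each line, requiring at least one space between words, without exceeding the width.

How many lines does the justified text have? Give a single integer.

Answer: 7

Derivation:
Line 1: ['letter', 'box', 'voice'] (min_width=16, slack=2)
Line 2: ['grass', 'developer'] (min_width=15, slack=3)
Line 3: ['rain', 'sound', 'blue', 'by'] (min_width=18, slack=0)
Line 4: ['take', 'python'] (min_width=11, slack=7)
Line 5: ['standard', 'have'] (min_width=13, slack=5)
Line 6: ['hospital', 'was', 'been'] (min_width=17, slack=1)
Line 7: ['security', 'spoon'] (min_width=14, slack=4)
Total lines: 7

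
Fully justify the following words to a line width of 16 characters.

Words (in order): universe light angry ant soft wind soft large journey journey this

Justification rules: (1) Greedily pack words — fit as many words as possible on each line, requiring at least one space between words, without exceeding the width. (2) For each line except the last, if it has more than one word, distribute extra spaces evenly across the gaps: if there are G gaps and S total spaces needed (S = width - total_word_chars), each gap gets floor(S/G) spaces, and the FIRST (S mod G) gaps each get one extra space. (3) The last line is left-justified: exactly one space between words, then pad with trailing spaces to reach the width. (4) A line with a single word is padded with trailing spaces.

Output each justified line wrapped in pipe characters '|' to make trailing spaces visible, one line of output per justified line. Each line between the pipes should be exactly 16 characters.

Answer: |universe   light|
|angry  ant  soft|
|wind  soft large|
|journey  journey|
|this            |

Derivation:
Line 1: ['universe', 'light'] (min_width=14, slack=2)
Line 2: ['angry', 'ant', 'soft'] (min_width=14, slack=2)
Line 3: ['wind', 'soft', 'large'] (min_width=15, slack=1)
Line 4: ['journey', 'journey'] (min_width=15, slack=1)
Line 5: ['this'] (min_width=4, slack=12)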